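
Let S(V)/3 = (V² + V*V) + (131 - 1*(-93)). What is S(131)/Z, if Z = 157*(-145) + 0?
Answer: -103638/22765 ≈ -4.5525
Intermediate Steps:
Z = -22765 (Z = -22765 + 0 = -22765)
S(V) = 672 + 6*V² (S(V) = 3*((V² + V*V) + (131 - 1*(-93))) = 3*((V² + V²) + (131 + 93)) = 3*(2*V² + 224) = 3*(224 + 2*V²) = 672 + 6*V²)
S(131)/Z = (672 + 6*131²)/(-22765) = (672 + 6*17161)*(-1/22765) = (672 + 102966)*(-1/22765) = 103638*(-1/22765) = -103638/22765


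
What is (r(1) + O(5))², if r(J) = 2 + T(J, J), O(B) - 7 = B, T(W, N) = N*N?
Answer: 225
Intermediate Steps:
T(W, N) = N²
O(B) = 7 + B
r(J) = 2 + J²
(r(1) + O(5))² = ((2 + 1²) + (7 + 5))² = ((2 + 1) + 12)² = (3 + 12)² = 15² = 225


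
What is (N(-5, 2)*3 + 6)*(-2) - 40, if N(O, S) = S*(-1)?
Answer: -40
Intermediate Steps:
N(O, S) = -S
(N(-5, 2)*3 + 6)*(-2) - 40 = (-1*2*3 + 6)*(-2) - 40 = (-2*3 + 6)*(-2) - 40 = (-6 + 6)*(-2) - 40 = 0*(-2) - 40 = 0 - 40 = -40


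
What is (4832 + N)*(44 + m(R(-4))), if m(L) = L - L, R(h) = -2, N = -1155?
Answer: 161788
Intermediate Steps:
m(L) = 0
(4832 + N)*(44 + m(R(-4))) = (4832 - 1155)*(44 + 0) = 3677*44 = 161788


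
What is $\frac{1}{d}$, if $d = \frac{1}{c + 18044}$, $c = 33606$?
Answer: $51650$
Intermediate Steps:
$d = \frac{1}{51650}$ ($d = \frac{1}{33606 + 18044} = \frac{1}{51650} \approx 1.9361 \cdot 10^{-5}$)
$\frac{1}{d} = \frac{1}{\frac{1}{51650}} = 51650$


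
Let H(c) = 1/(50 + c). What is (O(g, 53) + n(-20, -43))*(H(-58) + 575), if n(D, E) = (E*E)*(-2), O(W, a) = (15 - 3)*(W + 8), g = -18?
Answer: -8779491/4 ≈ -2.1949e+6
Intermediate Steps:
O(W, a) = 96 + 12*W (O(W, a) = 12*(8 + W) = 96 + 12*W)
n(D, E) = -2*E² (n(D, E) = E²*(-2) = -2*E²)
(O(g, 53) + n(-20, -43))*(H(-58) + 575) = ((96 + 12*(-18)) - 2*(-43)²)*(1/(50 - 58) + 575) = ((96 - 216) - 2*1849)*(1/(-8) + 575) = (-120 - 3698)*(-⅛ + 575) = -3818*4599/8 = -8779491/4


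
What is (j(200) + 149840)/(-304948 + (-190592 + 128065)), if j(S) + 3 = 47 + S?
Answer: -150084/367475 ≈ -0.40842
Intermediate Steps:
j(S) = 44 + S (j(S) = -3 + (47 + S) = 44 + S)
(j(200) + 149840)/(-304948 + (-190592 + 128065)) = ((44 + 200) + 149840)/(-304948 + (-190592 + 128065)) = (244 + 149840)/(-304948 - 62527) = 150084/(-367475) = 150084*(-1/367475) = -150084/367475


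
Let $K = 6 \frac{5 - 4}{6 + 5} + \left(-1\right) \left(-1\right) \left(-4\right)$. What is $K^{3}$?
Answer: $- \frac{54872}{1331} \approx -41.226$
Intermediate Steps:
$K = - \frac{38}{11}$ ($K = 6 \cdot 1 \cdot \frac{1}{11} + 1 \left(-4\right) = 6 \cdot 1 \cdot \frac{1}{11} - 4 = 6 \cdot \frac{1}{11} - 4 = \frac{6}{11} - 4 = - \frac{38}{11} \approx -3.4545$)
$K^{3} = \left(- \frac{38}{11}\right)^{3} = - \frac{54872}{1331}$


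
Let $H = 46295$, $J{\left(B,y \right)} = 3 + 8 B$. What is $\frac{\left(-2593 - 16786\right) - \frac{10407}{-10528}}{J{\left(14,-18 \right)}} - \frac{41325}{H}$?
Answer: $- \frac{8080642457}{47702368} \approx -169.4$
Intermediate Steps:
$\frac{\left(-2593 - 16786\right) - \frac{10407}{-10528}}{J{\left(14,-18 \right)}} - \frac{41325}{H} = \frac{\left(-2593 - 16786\right) - \frac{10407}{-10528}}{3 + 8 \cdot 14} - \frac{41325}{46295} = \frac{-19379 - - \frac{10407}{10528}}{3 + 112} - \frac{8265}{9259} = \frac{-19379 + \frac{10407}{10528}}{115} - \frac{8265}{9259} = \left(- \frac{204011705}{10528}\right) \frac{1}{115} - \frac{8265}{9259} = - \frac{40802341}{242144} - \frac{8265}{9259} = - \frac{8080642457}{47702368}$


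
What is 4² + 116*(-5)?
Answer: -564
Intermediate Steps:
4² + 116*(-5) = 16 - 580 = -564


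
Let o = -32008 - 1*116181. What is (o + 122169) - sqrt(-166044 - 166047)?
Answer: -26020 - 3*I*sqrt(36899) ≈ -26020.0 - 576.27*I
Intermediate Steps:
o = -148189 (o = -32008 - 116181 = -148189)
(o + 122169) - sqrt(-166044 - 166047) = (-148189 + 122169) - sqrt(-166044 - 166047) = -26020 - sqrt(-332091) = -26020 - 3*I*sqrt(36899)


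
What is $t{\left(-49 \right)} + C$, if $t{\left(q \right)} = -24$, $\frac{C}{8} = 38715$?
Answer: $309696$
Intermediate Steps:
$C = 309720$ ($C = 8 \cdot 38715 = 309720$)
$t{\left(-49 \right)} + C = -24 + 309720 = 309696$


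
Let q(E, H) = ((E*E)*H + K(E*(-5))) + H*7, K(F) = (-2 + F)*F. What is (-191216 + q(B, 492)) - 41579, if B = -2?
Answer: -227303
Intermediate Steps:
K(F) = F*(-2 + F)
q(E, H) = 7*H + H*E**2 - 5*E*(-2 - 5*E) (q(E, H) = ((E*E)*H + (E*(-5))*(-2 + E*(-5))) + H*7 = (E**2*H + (-5*E)*(-2 - 5*E)) + 7*H = (H*E**2 - 5*E*(-2 - 5*E)) + 7*H = 7*H + H*E**2 - 5*E*(-2 - 5*E))
(-191216 + q(B, 492)) - 41579 = (-191216 + (7*492 + 492*(-2)**2 + 5*(-2)*(2 + 5*(-2)))) - 41579 = (-191216 + (3444 + 492*4 + 5*(-2)*(2 - 10))) - 41579 = (-191216 + (3444 + 1968 + 5*(-2)*(-8))) - 41579 = (-191216 + (3444 + 1968 + 80)) - 41579 = (-191216 + 5492) - 41579 = -185724 - 41579 = -227303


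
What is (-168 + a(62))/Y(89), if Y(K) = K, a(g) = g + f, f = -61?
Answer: -167/89 ≈ -1.8764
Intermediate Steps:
a(g) = -61 + g (a(g) = g - 61 = -61 + g)
(-168 + a(62))/Y(89) = (-168 + (-61 + 62))/89 = (-168 + 1)*(1/89) = -167*1/89 = -167/89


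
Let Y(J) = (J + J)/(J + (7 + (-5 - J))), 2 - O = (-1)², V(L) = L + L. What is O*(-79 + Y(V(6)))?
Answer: -67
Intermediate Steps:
V(L) = 2*L
O = 1 (O = 2 - 1*(-1)² = 2 - 1*1 = 2 - 1 = 1)
Y(J) = J (Y(J) = (2*J)/(J + (2 - J)) = (2*J)/2 = (2*J)*(½) = J)
O*(-79 + Y(V(6))) = 1*(-79 + 2*6) = 1*(-79 + 12) = 1*(-67) = -67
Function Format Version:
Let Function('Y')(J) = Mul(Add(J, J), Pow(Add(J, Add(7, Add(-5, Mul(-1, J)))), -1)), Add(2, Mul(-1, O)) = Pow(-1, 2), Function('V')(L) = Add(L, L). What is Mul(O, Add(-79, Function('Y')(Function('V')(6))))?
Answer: -67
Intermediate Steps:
Function('V')(L) = Mul(2, L)
O = 1 (O = Add(2, Mul(-1, Pow(-1, 2))) = Add(2, Mul(-1, 1)) = Add(2, -1) = 1)
Function('Y')(J) = J (Function('Y')(J) = Mul(Mul(2, J), Pow(Add(J, Add(2, Mul(-1, J))), -1)) = Mul(Mul(2, J), Pow(2, -1)) = Mul(Mul(2, J), Rational(1, 2)) = J)
Mul(O, Add(-79, Function('Y')(Function('V')(6)))) = Mul(1, Add(-79, Mul(2, 6))) = Mul(1, Add(-79, 12)) = Mul(1, -67) = -67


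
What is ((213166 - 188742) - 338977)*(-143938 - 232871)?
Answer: 118526401377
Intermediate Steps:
((213166 - 188742) - 338977)*(-143938 - 232871) = (24424 - 338977)*(-376809) = -314553*(-376809) = 118526401377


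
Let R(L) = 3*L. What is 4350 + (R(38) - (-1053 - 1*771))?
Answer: 6288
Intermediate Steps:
4350 + (R(38) - (-1053 - 1*771)) = 4350 + (3*38 - (-1053 - 1*771)) = 4350 + (114 - (-1053 - 771)) = 4350 + (114 - 1*(-1824)) = 4350 + (114 + 1824) = 4350 + 1938 = 6288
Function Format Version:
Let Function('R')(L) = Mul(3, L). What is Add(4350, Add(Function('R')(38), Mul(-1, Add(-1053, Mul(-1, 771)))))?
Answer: 6288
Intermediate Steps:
Add(4350, Add(Function('R')(38), Mul(-1, Add(-1053, Mul(-1, 771))))) = Add(4350, Add(Mul(3, 38), Mul(-1, Add(-1053, Mul(-1, 771))))) = Add(4350, Add(114, Mul(-1, Add(-1053, -771)))) = Add(4350, Add(114, Mul(-1, -1824))) = Add(4350, Add(114, 1824)) = Add(4350, 1938) = 6288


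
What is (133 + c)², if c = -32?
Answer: 10201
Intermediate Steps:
(133 + c)² = (133 - 32)² = 101² = 10201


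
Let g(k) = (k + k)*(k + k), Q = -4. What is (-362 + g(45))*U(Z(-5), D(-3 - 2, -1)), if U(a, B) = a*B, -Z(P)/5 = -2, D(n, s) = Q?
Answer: -309520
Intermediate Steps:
D(n, s) = -4
Z(P) = 10 (Z(P) = -5*(-2) = 10)
g(k) = 4*k² (g(k) = (2*k)*(2*k) = 4*k²)
U(a, B) = B*a
(-362 + g(45))*U(Z(-5), D(-3 - 2, -1)) = (-362 + 4*45²)*(-4*10) = (-362 + 4*2025)*(-40) = (-362 + 8100)*(-40) = 7738*(-40) = -309520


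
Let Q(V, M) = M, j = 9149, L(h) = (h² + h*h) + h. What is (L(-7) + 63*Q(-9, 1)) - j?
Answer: -8995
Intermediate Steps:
L(h) = h + 2*h² (L(h) = (h² + h²) + h = 2*h² + h = h + 2*h²)
(L(-7) + 63*Q(-9, 1)) - j = (-7*(1 + 2*(-7)) + 63*1) - 1*9149 = (-7*(1 - 14) + 63) - 9149 = (-7*(-13) + 63) - 9149 = (91 + 63) - 9149 = 154 - 9149 = -8995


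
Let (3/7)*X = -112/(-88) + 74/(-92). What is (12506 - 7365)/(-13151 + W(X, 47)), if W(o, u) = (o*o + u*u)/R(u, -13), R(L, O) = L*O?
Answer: -804247737436/2057881974729 ≈ -0.39081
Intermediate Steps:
X = 553/506 (X = 7*(-112/(-88) + 74/(-92))/3 = 7*(-112*(-1/88) + 74*(-1/92))/3 = 7*(14/11 - 37/46)/3 = (7/3)*(237/506) = 553/506 ≈ 1.0929)
W(o, u) = -(o² + u²)/(13*u) (W(o, u) = (o*o + u*u)/((u*(-13))) = (o² + u²)/((-13*u)) = (o² + u²)*(-1/(13*u)) = -(o² + u²)/(13*u))
(12506 - 7365)/(-13151 + W(X, 47)) = (12506 - 7365)/(-13151 + (1/13)*(-(553/506)² - 1*47²)/47) = 5141/(-13151 + (1/13)*(1/47)*(-1*305809/256036 - 1*2209)) = 5141/(-13151 + (1/13)*(1/47)*(-305809/256036 - 2209)) = 5141/(-13151 + (1/13)*(1/47)*(-565889333/256036)) = 5141/(-13151 - 565889333/156437996) = 5141/(-2057881974729/156437996) = 5141*(-156437996/2057881974729) = -804247737436/2057881974729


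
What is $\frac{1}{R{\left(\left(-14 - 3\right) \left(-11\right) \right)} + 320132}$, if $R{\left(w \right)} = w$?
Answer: $\frac{1}{320319} \approx 3.1219 \cdot 10^{-6}$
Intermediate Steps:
$\frac{1}{R{\left(\left(-14 - 3\right) \left(-11\right) \right)} + 320132} = \frac{1}{\left(-14 - 3\right) \left(-11\right) + 320132} = \frac{1}{\left(-17\right) \left(-11\right) + 320132} = \frac{1}{187 + 320132} = \frac{1}{320319}$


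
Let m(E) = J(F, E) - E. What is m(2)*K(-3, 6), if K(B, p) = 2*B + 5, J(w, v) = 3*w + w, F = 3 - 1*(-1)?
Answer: -14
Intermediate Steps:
F = 4 (F = 3 + 1 = 4)
J(w, v) = 4*w
K(B, p) = 5 + 2*B
m(E) = 16 - E (m(E) = 4*4 - E = 16 - E)
m(2)*K(-3, 6) = (16 - 1*2)*(5 + 2*(-3)) = (16 - 2)*(5 - 6) = 14*(-1) = -14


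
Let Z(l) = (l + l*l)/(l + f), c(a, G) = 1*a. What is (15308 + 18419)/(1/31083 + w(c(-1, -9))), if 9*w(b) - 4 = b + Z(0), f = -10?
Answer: 349445447/3454 ≈ 1.0117e+5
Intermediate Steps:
c(a, G) = a
Z(l) = (l + l²)/(-10 + l) (Z(l) = (l + l*l)/(l - 10) = (l + l²)/(-10 + l))
w(b) = 4/9 + b/9 (w(b) = 4/9 + (b + 0*(1 + 0)/(-10 + 0))/9 = 4/9 + (b + 0*1/(-10))/9 = 4/9 + (b + 0*(-⅒)*1)/9 = 4/9 + (b + 0)/9 = 4/9 + b/9)
(15308 + 18419)/(1/31083 + w(c(-1, -9))) = (15308 + 18419)/(1/31083 + (4/9 + (⅑)*(-1))) = 33727/(1/31083 + (4/9 - ⅑)) = 33727/(1/31083 + ⅓) = 33727/(3454/10361) = 33727*(10361/3454) = 349445447/3454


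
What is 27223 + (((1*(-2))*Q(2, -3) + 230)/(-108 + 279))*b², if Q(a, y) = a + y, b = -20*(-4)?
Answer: 6139933/171 ≈ 35906.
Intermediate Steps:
b = 80 (b = -5*(-16) = 80)
27223 + (((1*(-2))*Q(2, -3) + 230)/(-108 + 279))*b² = 27223 + (((1*(-2))*(2 - 3) + 230)/(-108 + 279))*80² = 27223 + ((-2*(-1) + 230)/171)*6400 = 27223 + ((2 + 230)*(1/171))*6400 = 27223 + (232*(1/171))*6400 = 27223 + (232/171)*6400 = 27223 + 1484800/171 = 6139933/171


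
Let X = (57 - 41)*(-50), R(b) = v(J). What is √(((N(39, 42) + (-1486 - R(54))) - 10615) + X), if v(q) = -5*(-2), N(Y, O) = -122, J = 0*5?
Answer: I*√13033 ≈ 114.16*I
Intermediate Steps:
J = 0
v(q) = 10
R(b) = 10
X = -800 (X = 16*(-50) = -800)
√(((N(39, 42) + (-1486 - R(54))) - 10615) + X) = √(((-122 + (-1486 - 1*10)) - 10615) - 800) = √(((-122 + (-1486 - 10)) - 10615) - 800) = √(((-122 - 1496) - 10615) - 800) = √((-1618 - 10615) - 800) = √(-12233 - 800) = √(-13033) = I*√13033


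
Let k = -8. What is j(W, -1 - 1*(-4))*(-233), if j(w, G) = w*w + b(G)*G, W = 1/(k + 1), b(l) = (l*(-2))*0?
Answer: -233/49 ≈ -4.7551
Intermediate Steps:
b(l) = 0 (b(l) = -2*l*0 = 0)
W = -1/7 (W = 1/(-8 + 1) = 1/(-7) = -1/7 ≈ -0.14286)
j(w, G) = w**2 (j(w, G) = w*w + 0*G = w**2 + 0 = w**2)
j(W, -1 - 1*(-4))*(-233) = (-1/7)**2*(-233) = (1/49)*(-233) = -233/49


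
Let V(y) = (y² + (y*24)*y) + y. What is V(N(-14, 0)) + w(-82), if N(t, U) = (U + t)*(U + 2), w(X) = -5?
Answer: 19567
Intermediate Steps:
N(t, U) = (2 + U)*(U + t) (N(t, U) = (U + t)*(2 + U) = (2 + U)*(U + t))
V(y) = y + 25*y² (V(y) = (y² + (24*y)*y) + y = (y² + 24*y²) + y = 25*y² + y = y + 25*y²)
V(N(-14, 0)) + w(-82) = (0² + 2*0 + 2*(-14) + 0*(-14))*(1 + 25*(0² + 2*0 + 2*(-14) + 0*(-14))) - 5 = (0 + 0 - 28 + 0)*(1 + 25*(0 + 0 - 28 + 0)) - 5 = -28*(1 + 25*(-28)) - 5 = -28*(1 - 700) - 5 = -28*(-699) - 5 = 19572 - 5 = 19567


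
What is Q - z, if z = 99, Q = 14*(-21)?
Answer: -393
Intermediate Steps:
Q = -294
Q - z = -294 - 1*99 = -294 - 99 = -393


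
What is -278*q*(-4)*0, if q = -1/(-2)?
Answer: 0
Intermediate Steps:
q = ½ (q = -1*(-½) = ½ ≈ 0.50000)
-278*q*(-4)*0 = -278*(½)*(-4)*0 = -(-556)*0 = -278*0 = 0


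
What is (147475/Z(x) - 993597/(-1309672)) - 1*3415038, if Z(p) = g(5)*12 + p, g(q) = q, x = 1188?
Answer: -53669086694593/15716064 ≈ -3.4149e+6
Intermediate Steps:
Z(p) = 60 + p (Z(p) = 5*12 + p = 60 + p)
(147475/Z(x) - 993597/(-1309672)) - 1*3415038 = (147475/(60 + 1188) - 993597/(-1309672)) - 1*3415038 = (147475/1248 - 993597*(-1/1309672)) - 3415038 = (147475*(1/1248) + 993597/1309672) - 3415038 = (147475/1248 + 993597/1309672) - 3415038 = 1869075839/15716064 - 3415038 = -53669086694593/15716064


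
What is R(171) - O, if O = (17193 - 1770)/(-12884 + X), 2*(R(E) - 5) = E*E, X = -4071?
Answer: 495981551/33910 ≈ 14626.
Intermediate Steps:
R(E) = 5 + E**2/2 (R(E) = 5 + (E*E)/2 = 5 + E**2/2)
O = -15423/16955 (O = (17193 - 1770)/(-12884 - 4071) = 15423/(-16955) = 15423*(-1/16955) = -15423/16955 ≈ -0.90964)
R(171) - O = (5 + (1/2)*171**2) - 1*(-15423/16955) = (5 + (1/2)*29241) + 15423/16955 = (5 + 29241/2) + 15423/16955 = 29251/2 + 15423/16955 = 495981551/33910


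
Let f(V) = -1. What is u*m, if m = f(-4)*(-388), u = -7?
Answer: -2716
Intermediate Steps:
m = 388 (m = -1*(-388) = 388)
u*m = -7*388 = -2716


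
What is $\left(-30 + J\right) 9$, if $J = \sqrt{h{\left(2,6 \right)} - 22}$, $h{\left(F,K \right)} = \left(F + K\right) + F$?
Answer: $-270 + 18 i \sqrt{3} \approx -270.0 + 31.177 i$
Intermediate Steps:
$h{\left(F,K \right)} = K + 2 F$
$J = 2 i \sqrt{3}$ ($J = \sqrt{\left(6 + 2 \cdot 2\right) - 22} = \sqrt{\left(6 + 4\right) - 22} = \sqrt{10 - 22} = \sqrt{-12} = 2 i \sqrt{3} \approx 3.4641 i$)
$\left(-30 + J\right) 9 = \left(-30 + 2 i \sqrt{3}\right) 9 = -270 + 18 i \sqrt{3}$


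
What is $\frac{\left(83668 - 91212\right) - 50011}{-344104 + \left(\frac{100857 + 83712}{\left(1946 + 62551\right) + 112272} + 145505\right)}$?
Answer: $\frac{3391313265}{11701987354} \approx 0.28981$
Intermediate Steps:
$\frac{\left(83668 - 91212\right) - 50011}{-344104 + \left(\frac{100857 + 83712}{\left(1946 + 62551\right) + 112272} + 145505\right)} = \frac{\left(83668 - 91212\right) - 50011}{-344104 + \left(\frac{184569}{64497 + 112272} + 145505\right)} = \frac{-7544 - 50011}{-344104 + \left(\frac{184569}{176769} + 145505\right)} = - \frac{57555}{-344104 + \left(184569 \cdot \frac{1}{176769} + 145505\right)} = - \frac{57555}{-344104 + \left(\frac{61523}{58923} + 145505\right)} = - \frac{57555}{-344104 + \frac{8573652638}{58923}} = - \frac{57555}{- \frac{11701987354}{58923}} = \left(-57555\right) \left(- \frac{58923}{11701987354}\right) = \frac{3391313265}{11701987354}$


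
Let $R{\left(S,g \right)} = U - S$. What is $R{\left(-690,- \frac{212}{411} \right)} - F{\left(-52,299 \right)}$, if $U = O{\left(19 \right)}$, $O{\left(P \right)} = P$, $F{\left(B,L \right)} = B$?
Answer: $761$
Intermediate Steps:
$U = 19$
$R{\left(S,g \right)} = 19 - S$
$R{\left(-690,- \frac{212}{411} \right)} - F{\left(-52,299 \right)} = \left(19 - -690\right) - -52 = \left(19 + 690\right) + 52 = 709 + 52 = 761$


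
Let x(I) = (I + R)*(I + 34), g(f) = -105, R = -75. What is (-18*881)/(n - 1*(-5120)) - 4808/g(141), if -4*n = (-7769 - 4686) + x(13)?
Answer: 165701632/3764145 ≈ 44.021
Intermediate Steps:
x(I) = (-75 + I)*(34 + I) (x(I) = (I - 75)*(I + 34) = (-75 + I)*(34 + I))
n = 15369/4 (n = -((-7769 - 4686) + (-2550 + 13**2 - 41*13))/4 = -(-12455 + (-2550 + 169 - 533))/4 = -(-12455 - 2914)/4 = -1/4*(-15369) = 15369/4 ≈ 3842.3)
(-18*881)/(n - 1*(-5120)) - 4808/g(141) = (-18*881)/(15369/4 - 1*(-5120)) - 4808/(-105) = -15858/(15369/4 + 5120) - 4808*(-1/105) = -15858/35849/4 + 4808/105 = -15858*4/35849 + 4808/105 = -63432/35849 + 4808/105 = 165701632/3764145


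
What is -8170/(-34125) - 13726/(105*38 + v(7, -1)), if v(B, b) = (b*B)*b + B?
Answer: -36829/11550 ≈ -3.1887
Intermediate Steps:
v(B, b) = B + B*b² (v(B, b) = (B*b)*b + B = B*b² + B = B + B*b²)
-8170/(-34125) - 13726/(105*38 + v(7, -1)) = -8170/(-34125) - 13726/(105*38 + 7*(1 + (-1)²)) = -8170*(-1/34125) - 13726/(3990 + 7*(1 + 1)) = 1634/6825 - 13726/(3990 + 7*2) = 1634/6825 - 13726/(3990 + 14) = 1634/6825 - 13726/4004 = 1634/6825 - 13726*1/4004 = 1634/6825 - 6863/2002 = -36829/11550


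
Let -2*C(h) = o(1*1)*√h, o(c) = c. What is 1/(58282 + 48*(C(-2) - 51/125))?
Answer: 455175125/26519611485602 + 93750*I*√2/13259805742801 ≈ 1.7164e-5 + 9.9988e-9*I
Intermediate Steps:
C(h) = -√h/2 (C(h) = -1*1*√h/2 = -√h/2)
1/(58282 + 48*(C(-2) - 51/125)) = 1/(58282 + 48*(-I*√2/2 - 51/125)) = 1/(58282 + 48*(-51/125 - I*√2/2)) = 1/(58282 + (-2448/125 - 24*I*√2)) = 1/(7282802/125 - 24*I*√2)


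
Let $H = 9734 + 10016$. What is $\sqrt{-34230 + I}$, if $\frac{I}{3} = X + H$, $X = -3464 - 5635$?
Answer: $3 i \sqrt{253} \approx 47.718 i$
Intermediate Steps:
$X = -9099$
$H = 19750$
$I = 31953$ ($I = 3 \left(-9099 + 19750\right) = 3 \cdot 10651 = 31953$)
$\sqrt{-34230 + I} = \sqrt{-34230 + 31953} = \sqrt{-2277} = 3 i \sqrt{253}$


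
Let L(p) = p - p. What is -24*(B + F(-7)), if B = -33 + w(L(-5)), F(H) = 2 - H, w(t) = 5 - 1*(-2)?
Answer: 408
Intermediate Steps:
L(p) = 0
w(t) = 7 (w(t) = 5 + 2 = 7)
B = -26 (B = -33 + 7 = -26)
-24*(B + F(-7)) = -24*(-26 + (2 - 1*(-7))) = -24*(-26 + (2 + 7)) = -24*(-26 + 9) = -24*(-17) = 408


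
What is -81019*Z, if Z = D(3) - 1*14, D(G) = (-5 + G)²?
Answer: 810190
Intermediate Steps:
Z = -10 (Z = (-5 + 3)² - 1*14 = (-2)² - 14 = 4 - 14 = -10)
-81019*Z = -81019*(-10) = 810190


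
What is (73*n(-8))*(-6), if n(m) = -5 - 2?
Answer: 3066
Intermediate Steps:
n(m) = -7
(73*n(-8))*(-6) = (73*(-7))*(-6) = -511*(-6) = 3066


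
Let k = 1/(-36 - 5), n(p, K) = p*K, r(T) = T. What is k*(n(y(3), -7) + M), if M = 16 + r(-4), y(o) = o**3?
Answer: 177/41 ≈ 4.3171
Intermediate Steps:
n(p, K) = K*p
k = -1/41 (k = 1/(-41) = -1/41 ≈ -0.024390)
M = 12 (M = 16 - 4 = 12)
k*(n(y(3), -7) + M) = -(-7*3**3 + 12)/41 = -(-7*27 + 12)/41 = -(-189 + 12)/41 = -1/41*(-177) = 177/41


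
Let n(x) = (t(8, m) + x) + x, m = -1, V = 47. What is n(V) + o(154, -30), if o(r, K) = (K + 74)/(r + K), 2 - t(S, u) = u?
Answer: 3018/31 ≈ 97.355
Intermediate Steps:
t(S, u) = 2 - u
o(r, K) = (74 + K)/(K + r)
n(x) = 3 + 2*x (n(x) = ((2 - 1*(-1)) + x) + x = ((2 + 1) + x) + x = (3 + x) + x = 3 + 2*x)
n(V) + o(154, -30) = (3 + 2*47) + (74 - 30)/(-30 + 154) = (3 + 94) + 44/124 = 97 + (1/124)*44 = 97 + 11/31 = 3018/31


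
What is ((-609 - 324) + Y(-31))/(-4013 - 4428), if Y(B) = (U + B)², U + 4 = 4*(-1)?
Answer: -588/8441 ≈ -0.069660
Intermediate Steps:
U = -8 (U = -4 + 4*(-1) = -4 - 4 = -8)
Y(B) = (-8 + B)²
((-609 - 324) + Y(-31))/(-4013 - 4428) = ((-609 - 324) + (-8 - 31)²)/(-4013 - 4428) = (-933 + (-39)²)/(-8441) = (-933 + 1521)*(-1/8441) = 588*(-1/8441) = -588/8441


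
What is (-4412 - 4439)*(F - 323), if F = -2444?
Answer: 24490717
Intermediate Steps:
(-4412 - 4439)*(F - 323) = (-4412 - 4439)*(-2444 - 323) = -8851*(-2767) = 24490717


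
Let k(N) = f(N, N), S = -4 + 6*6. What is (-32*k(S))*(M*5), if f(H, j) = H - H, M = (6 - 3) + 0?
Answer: 0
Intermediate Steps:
M = 3 (M = 3 + 0 = 3)
f(H, j) = 0
S = 32 (S = -4 + 36 = 32)
k(N) = 0
(-32*k(S))*(M*5) = (-32*0)*(3*5) = 0*15 = 0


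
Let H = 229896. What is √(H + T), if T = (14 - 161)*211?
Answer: √198879 ≈ 445.96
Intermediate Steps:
T = -31017 (T = -147*211 = -31017)
√(H + T) = √(229896 - 31017) = √198879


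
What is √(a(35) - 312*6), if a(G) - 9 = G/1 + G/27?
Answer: I*√147963/9 ≈ 42.74*I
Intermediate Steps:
a(G) = 9 + 28*G/27 (a(G) = 9 + (G/1 + G/27) = 9 + (G*1 + G*(1/27)) = 9 + (G + G/27) = 9 + 28*G/27)
√(a(35) - 312*6) = √((9 + (28/27)*35) - 312*6) = √((9 + 980/27) - 1872) = √(1223/27 - 1872) = √(-49321/27) = I*√147963/9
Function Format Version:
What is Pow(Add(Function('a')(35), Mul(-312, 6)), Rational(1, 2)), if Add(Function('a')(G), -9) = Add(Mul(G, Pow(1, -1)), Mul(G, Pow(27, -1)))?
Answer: Mul(Rational(1, 9), I, Pow(147963, Rational(1, 2))) ≈ Mul(42.740, I)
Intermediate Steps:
Function('a')(G) = Add(9, Mul(Rational(28, 27), G)) (Function('a')(G) = Add(9, Add(Mul(G, Pow(1, -1)), Mul(G, Pow(27, -1)))) = Add(9, Add(Mul(G, 1), Mul(G, Rational(1, 27)))) = Add(9, Add(G, Mul(Rational(1, 27), G))) = Add(9, Mul(Rational(28, 27), G)))
Pow(Add(Function('a')(35), Mul(-312, 6)), Rational(1, 2)) = Pow(Add(Add(9, Mul(Rational(28, 27), 35)), Mul(-312, 6)), Rational(1, 2)) = Pow(Add(Add(9, Rational(980, 27)), -1872), Rational(1, 2)) = Pow(Add(Rational(1223, 27), -1872), Rational(1, 2)) = Pow(Rational(-49321, 27), Rational(1, 2)) = Mul(Rational(1, 9), I, Pow(147963, Rational(1, 2)))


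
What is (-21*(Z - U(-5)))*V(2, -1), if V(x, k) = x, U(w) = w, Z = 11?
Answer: -672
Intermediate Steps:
(-21*(Z - U(-5)))*V(2, -1) = -21*(11 - 1*(-5))*2 = -21*(11 + 5)*2 = -21*16*2 = -336*2 = -672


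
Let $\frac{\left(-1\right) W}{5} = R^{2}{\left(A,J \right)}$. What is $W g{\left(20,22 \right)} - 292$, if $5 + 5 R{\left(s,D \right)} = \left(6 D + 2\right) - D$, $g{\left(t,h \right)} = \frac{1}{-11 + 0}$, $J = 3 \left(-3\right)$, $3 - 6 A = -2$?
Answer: $- \frac{13756}{55} \approx -250.11$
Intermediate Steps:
$A = \frac{5}{6}$ ($A = \frac{1}{2} - - \frac{1}{3} = \frac{1}{2} + \frac{1}{3} = \frac{5}{6} \approx 0.83333$)
$J = -9$
$g{\left(t,h \right)} = - \frac{1}{11}$ ($g{\left(t,h \right)} = \frac{1}{-11} = - \frac{1}{11}$)
$R{\left(s,D \right)} = - \frac{3}{5} + D$ ($R{\left(s,D \right)} = -1 + \frac{\left(6 D + 2\right) - D}{5} = -1 + \frac{\left(2 + 6 D\right) - D}{5} = -1 + \frac{2 + 5 D}{5} = -1 + \left(\frac{2}{5} + D\right) = - \frac{3}{5} + D$)
$W = - \frac{2304}{5}$ ($W = - 5 \left(- \frac{3}{5} - 9\right)^{2} = - 5 \left(- \frac{48}{5}\right)^{2} = \left(-5\right) \frac{2304}{25} = - \frac{2304}{5} \approx -460.8$)
$W g{\left(20,22 \right)} - 292 = \left(- \frac{2304}{5}\right) \left(- \frac{1}{11}\right) - 292 = \frac{2304}{55} - 292 = - \frac{13756}{55}$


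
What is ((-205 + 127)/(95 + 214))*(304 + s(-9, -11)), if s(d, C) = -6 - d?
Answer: -7982/103 ≈ -77.495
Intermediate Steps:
((-205 + 127)/(95 + 214))*(304 + s(-9, -11)) = ((-205 + 127)/(95 + 214))*(304 + (-6 - 1*(-9))) = (-78/309)*(304 + (-6 + 9)) = (-78*1/309)*(304 + 3) = -26/103*307 = -7982/103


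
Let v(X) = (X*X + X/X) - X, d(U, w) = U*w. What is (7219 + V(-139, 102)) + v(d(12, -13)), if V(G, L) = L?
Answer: 31814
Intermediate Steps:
v(X) = 1 + X² - X (v(X) = (X² + 1) - X = (1 + X²) - X = 1 + X² - X)
(7219 + V(-139, 102)) + v(d(12, -13)) = (7219 + 102) + (1 + (12*(-13))² - 12*(-13)) = 7321 + (1 + (-156)² - 1*(-156)) = 7321 + (1 + 24336 + 156) = 7321 + 24493 = 31814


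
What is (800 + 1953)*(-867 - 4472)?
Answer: -14698267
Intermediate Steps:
(800 + 1953)*(-867 - 4472) = 2753*(-5339) = -14698267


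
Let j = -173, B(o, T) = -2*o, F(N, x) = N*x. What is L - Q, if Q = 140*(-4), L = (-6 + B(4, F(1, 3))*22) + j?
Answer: 205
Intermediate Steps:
L = -355 (L = (-6 - 2*4*22) - 173 = (-6 - 8*22) - 173 = (-6 - 176) - 173 = -182 - 173 = -355)
Q = -560
L - Q = -355 - 1*(-560) = -355 + 560 = 205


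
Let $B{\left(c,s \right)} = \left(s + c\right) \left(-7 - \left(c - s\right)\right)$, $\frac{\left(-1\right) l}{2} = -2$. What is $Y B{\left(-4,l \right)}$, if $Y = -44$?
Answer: $0$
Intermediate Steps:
$l = 4$ ($l = \left(-2\right) \left(-2\right) = 4$)
$B{\left(c,s \right)} = \left(c + s\right) \left(-7 + s - c\right)$
$Y B{\left(-4,l \right)} = - 44 \left(4^{2} - \left(-4\right)^{2} - -28 - 28\right) = - 44 \left(16 - 16 + 28 - 28\right) = \left(-44\right) 0 = 0$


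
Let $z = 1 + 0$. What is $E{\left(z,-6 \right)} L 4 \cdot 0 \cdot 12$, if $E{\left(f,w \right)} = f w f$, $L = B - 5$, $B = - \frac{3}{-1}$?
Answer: $0$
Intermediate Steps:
$B = 3$ ($B = \left(-3\right) \left(-1\right) = 3$)
$L = -2$ ($L = 3 - 5 = -2$)
$z = 1$
$E{\left(f,w \right)} = w f^{2}$
$E{\left(z,-6 \right)} L 4 \cdot 0 \cdot 12 = - 6 \cdot 1^{2} \left(-2\right) 4 \cdot 0 \cdot 12 = \left(-6\right) 1 \left(\left(-8\right) 0\right) 12 = \left(-6\right) 0 \cdot 12 = 0 \cdot 12 = 0$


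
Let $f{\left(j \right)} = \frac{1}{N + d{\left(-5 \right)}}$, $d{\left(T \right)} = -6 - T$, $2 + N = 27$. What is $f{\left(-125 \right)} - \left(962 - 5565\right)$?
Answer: $\frac{110473}{24} \approx 4603.0$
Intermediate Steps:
$N = 25$ ($N = -2 + 27 = 25$)
$f{\left(j \right)} = \frac{1}{24}$ ($f{\left(j \right)} = \frac{1}{25 - 1} = \frac{1}{24}$)
$f{\left(-125 \right)} - \left(962 - 5565\right) = \frac{1}{24} - \left(962 - 5565\right) = \frac{1}{24} - -4603 = \frac{1}{24} + 4603 = \frac{110473}{24}$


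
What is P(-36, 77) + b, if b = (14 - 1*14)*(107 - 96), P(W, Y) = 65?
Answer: 65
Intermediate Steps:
b = 0 (b = (14 - 14)*11 = 0*11 = 0)
P(-36, 77) + b = 65 + 0 = 65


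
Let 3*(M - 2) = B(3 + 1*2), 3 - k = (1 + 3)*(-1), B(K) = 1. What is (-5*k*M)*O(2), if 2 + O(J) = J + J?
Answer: -490/3 ≈ -163.33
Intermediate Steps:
k = 7 (k = 3 - (1 + 3)*(-1) = 3 - 4*(-1) = 3 - 1*(-4) = 3 + 4 = 7)
O(J) = -2 + 2*J (O(J) = -2 + (J + J) = -2 + 2*J)
M = 7/3 (M = 2 + (⅓)*1 = 2 + ⅓ = 7/3 ≈ 2.3333)
(-5*k*M)*O(2) = (-35*7/3)*(-2 + 2*2) = (-5*49/3)*(-2 + 4) = -245/3*2 = -490/3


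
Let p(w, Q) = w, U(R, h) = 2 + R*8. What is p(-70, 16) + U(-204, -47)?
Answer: -1700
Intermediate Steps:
U(R, h) = 2 + 8*R
p(-70, 16) + U(-204, -47) = -70 + (2 + 8*(-204)) = -70 + (2 - 1632) = -70 - 1630 = -1700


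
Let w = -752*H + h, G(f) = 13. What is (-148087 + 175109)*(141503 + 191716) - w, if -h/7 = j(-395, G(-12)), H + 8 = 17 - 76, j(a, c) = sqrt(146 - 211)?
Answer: 9004193434 + 7*I*sqrt(65) ≈ 9.0042e+9 + 56.436*I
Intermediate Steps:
j(a, c) = I*sqrt(65) (j(a, c) = sqrt(-65) = I*sqrt(65))
H = -67 (H = -8 + (17 - 76) = -8 - 59 = -67)
h = -7*I*sqrt(65) ≈ -56.436*I
w = 50384 - 7*I*sqrt(65) (w = -752*(-67) - 7*I*sqrt(65) = 50384 - 7*I*sqrt(65) ≈ 50384.0 - 56.436*I)
(-148087 + 175109)*(141503 + 191716) - w = (-148087 + 175109)*(141503 + 191716) - (50384 - 7*I*sqrt(65)) = 27022*333219 + (-50384 + 7*I*sqrt(65)) = 9004243818 + (-50384 + 7*I*sqrt(65)) = 9004193434 + 7*I*sqrt(65)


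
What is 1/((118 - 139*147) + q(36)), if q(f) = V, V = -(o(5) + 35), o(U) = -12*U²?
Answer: -1/20050 ≈ -4.9875e-5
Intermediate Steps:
V = 265 (V = -(-12*5² + 35) = -(-12*25 + 35) = -(-300 + 35) = -1*(-265) = 265)
q(f) = 265
1/((118 - 139*147) + q(36)) = 1/((118 - 139*147) + 265) = 1/((118 - 20433) + 265) = 1/(-20315 + 265) = 1/(-20050) = -1/20050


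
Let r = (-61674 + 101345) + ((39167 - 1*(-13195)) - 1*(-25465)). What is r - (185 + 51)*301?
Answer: 46462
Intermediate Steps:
r = 117498 (r = 39671 + ((39167 + 13195) + 25465) = 39671 + (52362 + 25465) = 39671 + 77827 = 117498)
r - (185 + 51)*301 = 117498 - (185 + 51)*301 = 117498 - 236*301 = 117498 - 1*71036 = 117498 - 71036 = 46462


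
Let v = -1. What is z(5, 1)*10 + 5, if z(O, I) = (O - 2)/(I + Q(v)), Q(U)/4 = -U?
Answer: 11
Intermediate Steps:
Q(U) = -4*U (Q(U) = 4*(-U) = -4*U)
z(O, I) = (-2 + O)/(4 + I) (z(O, I) = (O - 2)/(I - 4*(-1)) = (-2 + O)/(I + 4) = (-2 + O)/(4 + I))
z(5, 1)*10 + 5 = ((-2 + 5)/(4 + 1))*10 + 5 = (3/5)*10 + 5 = 6 + 5 = 11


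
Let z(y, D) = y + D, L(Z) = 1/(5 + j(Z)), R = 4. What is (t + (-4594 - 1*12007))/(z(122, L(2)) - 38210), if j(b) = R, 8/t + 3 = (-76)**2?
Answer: 862538085/1978932443 ≈ 0.43586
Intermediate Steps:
t = 8/5773 (t = 8/(-3 + (-76)**2) = 8/(-3 + 5776) = 8/5773 ≈ 0.0013858)
j(b) = 4
L(Z) = 1/9 (L(Z) = 1/(5 + 4) = 1/9)
z(y, D) = D + y
(t + (-4594 - 1*12007))/(z(122, L(2)) - 38210) = (8/5773 + (-4594 - 1*12007))/((1/9 + 122) - 38210) = (8/5773 + (-4594 - 12007))/(1099/9 - 38210) = (8/5773 - 16601)/(-342791/9) = -95837565/5773*(-9/342791) = 862538085/1978932443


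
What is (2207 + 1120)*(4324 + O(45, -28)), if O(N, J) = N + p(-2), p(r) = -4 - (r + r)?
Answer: 14535663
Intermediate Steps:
p(r) = -4 - 2*r
O(N, J) = N (O(N, J) = N + (-4 - 2*(-2)) = N + (-4 + 4) = N + 0 = N)
(2207 + 1120)*(4324 + O(45, -28)) = (2207 + 1120)*(4324 + 45) = 3327*4369 = 14535663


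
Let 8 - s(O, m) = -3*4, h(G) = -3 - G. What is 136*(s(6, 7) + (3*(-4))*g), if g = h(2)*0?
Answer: 2720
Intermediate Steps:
s(O, m) = 20 (s(O, m) = 8 - (-3)*4 = 8 - 1*(-12) = 8 + 12 = 20)
g = 0 (g = (-3 - 1*2)*0 = (-3 - 2)*0 = -5*0 = 0)
136*(s(6, 7) + (3*(-4))*g) = 136*(20 + (3*(-4))*0) = 136*(20 - 12*0) = 136*(20 + 0) = 136*20 = 2720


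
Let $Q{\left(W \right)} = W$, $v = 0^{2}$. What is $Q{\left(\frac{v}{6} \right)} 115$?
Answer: $0$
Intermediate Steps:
$v = 0$
$Q{\left(\frac{v}{6} \right)} 115 = \frac{0}{6} \cdot 115 = 0 \cdot \frac{1}{6} \cdot 115 = 0 \cdot 115 = 0$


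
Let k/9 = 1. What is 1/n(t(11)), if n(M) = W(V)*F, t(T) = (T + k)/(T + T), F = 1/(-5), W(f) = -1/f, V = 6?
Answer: 30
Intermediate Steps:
k = 9 (k = 9*1 = 9)
F = -⅕ ≈ -0.20000
t(T) = (9 + T)/(2*T) (t(T) = (T + 9)/(T + T) = (9 + T)/((2*T)) = (9 + T)*(1/(2*T)) = (9 + T)/(2*T))
n(M) = 1/30 (n(M) = -1/6*(-⅕) = -1*⅙*(-⅕) = -⅙*(-⅕) = 1/30)
1/n(t(11)) = 1/(1/30) = 30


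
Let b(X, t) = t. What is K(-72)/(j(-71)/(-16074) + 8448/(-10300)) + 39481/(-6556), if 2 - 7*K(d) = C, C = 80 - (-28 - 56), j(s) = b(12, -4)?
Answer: 8645101072501/389370536324 ≈ 22.203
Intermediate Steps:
j(s) = -4
C = 164 (C = 80 - 1*(-84) = 80 + 84 = 164)
K(d) = -162/7 (K(d) = 2/7 - 1/7*164 = 2/7 - 164/7 = -162/7)
K(-72)/(j(-71)/(-16074) + 8448/(-10300)) + 39481/(-6556) = -162/(7*(-4/(-16074) + 8448/(-10300))) + 39481/(-6556) = -162/(7*(-4*(-1/16074) + 8448*(-1/10300))) + 39481*(-1/6556) = -162/(7*(2/8037 - 2112/2575)) - 39481/6556 = -162/(7*(-16968994/20695275)) - 39481/6556 = -162/7*(-20695275/16968994) - 39481/6556 = 1676317275/59391479 - 39481/6556 = 8645101072501/389370536324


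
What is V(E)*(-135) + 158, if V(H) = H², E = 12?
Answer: -19282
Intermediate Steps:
V(E)*(-135) + 158 = 12²*(-135) + 158 = 144*(-135) + 158 = -19440 + 158 = -19282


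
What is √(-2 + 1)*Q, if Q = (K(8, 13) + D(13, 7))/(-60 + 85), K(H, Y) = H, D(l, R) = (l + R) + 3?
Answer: 31*I/25 ≈ 1.24*I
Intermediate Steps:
D(l, R) = 3 + R + l (D(l, R) = (R + l) + 3 = 3 + R + l)
Q = 31/25 (Q = (8 + (3 + 7 + 13))/(-60 + 85) = (8 + 23)/25 = 31*(1/25) = 31/25 ≈ 1.2400)
√(-2 + 1)*Q = √(-2 + 1)*(31/25) = √(-1)*(31/25) = I*(31/25) = 31*I/25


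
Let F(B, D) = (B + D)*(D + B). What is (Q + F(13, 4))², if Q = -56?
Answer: 54289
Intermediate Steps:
F(B, D) = (B + D)² (F(B, D) = (B + D)*(B + D) = (B + D)²)
(Q + F(13, 4))² = (-56 + (13 + 4)²)² = (-56 + 17²)² = (-56 + 289)² = 233² = 54289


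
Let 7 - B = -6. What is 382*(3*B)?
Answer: 14898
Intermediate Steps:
B = 13 (B = 7 - 1*(-6) = 7 + 6 = 13)
382*(3*B) = 382*(3*13) = 382*39 = 14898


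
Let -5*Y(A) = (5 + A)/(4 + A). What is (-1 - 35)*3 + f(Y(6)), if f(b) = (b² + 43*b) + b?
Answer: -294079/2500 ≈ -117.63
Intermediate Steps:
Y(A) = -(5 + A)/(5*(4 + A))
f(b) = b² + 44*b
(-1 - 35)*3 + f(Y(6)) = (-1 - 35)*3 + ((-5 - 1*6)/(5*(4 + 6)))*(44 + (-5 - 1*6)/(5*(4 + 6))) = -36*3 + ((⅕)*(-5 - 6)/10)*(44 + (⅕)*(-5 - 6)/10) = -108 + ((⅕)*(⅒)*(-11))*(44 + (⅕)*(⅒)*(-11)) = -108 - 11*(44 - 11/50)/50 = -108 - 11/50*2189/50 = -108 - 24079/2500 = -294079/2500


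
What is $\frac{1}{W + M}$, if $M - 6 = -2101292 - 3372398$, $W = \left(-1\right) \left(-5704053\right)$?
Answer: $\frac{1}{230369} \approx 4.3409 \cdot 10^{-6}$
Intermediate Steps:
$W = 5704053$
$M = -5473684$ ($M = 6 - 5473690 = -5473684$)
$\frac{1}{W + M} = \frac{1}{5704053 - 5473684} = \frac{1}{230369}$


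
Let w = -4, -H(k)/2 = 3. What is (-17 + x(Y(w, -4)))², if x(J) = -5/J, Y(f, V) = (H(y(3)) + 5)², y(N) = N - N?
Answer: 484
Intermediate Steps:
y(N) = 0
H(k) = -6 (H(k) = -2*3 = -6)
Y(f, V) = 1 (Y(f, V) = (-6 + 5)² = (-1)² = 1)
(-17 + x(Y(w, -4)))² = (-17 - 5/1)² = (-17 - 5*1)² = (-17 - 5)² = (-22)² = 484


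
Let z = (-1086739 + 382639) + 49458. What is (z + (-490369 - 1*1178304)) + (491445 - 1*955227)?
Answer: -2787097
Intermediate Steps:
z = -654642 (z = -704100 + 49458 = -654642)
(z + (-490369 - 1*1178304)) + (491445 - 1*955227) = (-654642 + (-490369 - 1*1178304)) + (491445 - 1*955227) = (-654642 + (-490369 - 1178304)) + (491445 - 955227) = (-654642 - 1668673) - 463782 = -2323315 - 463782 = -2787097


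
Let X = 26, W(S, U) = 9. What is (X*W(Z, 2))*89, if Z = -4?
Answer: 20826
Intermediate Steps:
(X*W(Z, 2))*89 = (26*9)*89 = 234*89 = 20826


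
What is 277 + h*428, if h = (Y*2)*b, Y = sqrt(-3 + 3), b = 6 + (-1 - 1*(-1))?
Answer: 277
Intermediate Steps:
b = 6 (b = 6 + (-1 + 1) = 6 + 0 = 6)
Y = 0 (Y = sqrt(0) = 0)
h = 0 (h = (0*2)*6 = 0*6 = 0)
277 + h*428 = 277 + 0*428 = 277 + 0 = 277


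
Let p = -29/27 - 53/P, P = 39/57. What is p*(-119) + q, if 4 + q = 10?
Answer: 3282460/351 ≈ 9351.7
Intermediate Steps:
q = 6 (q = -4 + 10 = 6)
P = 13/19 (P = 39*(1/57) = 13/19 ≈ 0.68421)
p = -27566/351 (p = -29/27 - 53/13/19 = -29*1/27 - 53*19/13 = -29/27 - 1007/13 = -27566/351 ≈ -78.536)
p*(-119) + q = -27566/351*(-119) + 6 = 3280354/351 + 6 = 3282460/351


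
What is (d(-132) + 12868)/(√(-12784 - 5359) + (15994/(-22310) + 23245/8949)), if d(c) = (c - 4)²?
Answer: 587781261197879582760/180834760627280244259 - 312550077255853220100*I*√18143/180834760627280244259 ≈ 3.2504 - 232.8*I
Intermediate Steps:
d(c) = (-4 + c)²
(d(-132) + 12868)/(√(-12784 - 5359) + (15994/(-22310) + 23245/8949)) = ((-4 - 132)² + 12868)/(√(-12784 - 5359) + (15994/(-22310) + 23245/8949)) = ((-136)² + 12868)/(√(-18143) + (15994*(-1/22310) + 23245*(1/8949))) = (18496 + 12868)/(I*√18143 + (-7997/11155 + 23245/8949)) = 31364/(I*√18143 + 187732822/99826095) = 31364/(187732822/99826095 + I*√18143)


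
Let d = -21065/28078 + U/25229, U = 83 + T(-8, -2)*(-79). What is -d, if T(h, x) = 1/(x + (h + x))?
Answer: 3173601385/4250279172 ≈ 0.74668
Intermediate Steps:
T(h, x) = 1/(h + 2*x)
U = 1075/12 (U = 83 - 79/(-8 + 2*(-2)) = 83 - 79/(-8 - 4) = 83 - 79/(-12) = 83 - 1/12*(-79) = 83 + 79/12 = 1075/12 ≈ 89.583)
d = -3173601385/4250279172 (d = -21065/28078 + (1075/12)/25229 = -21065*1/28078 + (1075/12)*(1/25229) = -21065/28078 + 1075/302748 = -3173601385/4250279172 ≈ -0.74668)
-d = -1*(-3173601385/4250279172) = 3173601385/4250279172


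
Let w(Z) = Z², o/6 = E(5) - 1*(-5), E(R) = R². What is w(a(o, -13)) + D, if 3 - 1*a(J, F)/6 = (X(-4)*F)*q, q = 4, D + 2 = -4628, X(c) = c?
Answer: 1508270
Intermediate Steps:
D = -4630 (D = -2 - 4628 = -4630)
o = 180 (o = 6*(5² - 1*(-5)) = 6*(25 + 5) = 6*30 = 180)
a(J, F) = 18 + 96*F (a(J, F) = 18 - 6*(-4*F)*4 = 18 - (-96)*F = 18 + 96*F)
w(a(o, -13)) + D = (18 + 96*(-13))² - 4630 = (18 - 1248)² - 4630 = (-1230)² - 4630 = 1512900 - 4630 = 1508270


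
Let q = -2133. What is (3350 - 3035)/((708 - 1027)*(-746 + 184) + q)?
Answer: 63/35429 ≈ 0.0017782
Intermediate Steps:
(3350 - 3035)/((708 - 1027)*(-746 + 184) + q) = (3350 - 3035)/((708 - 1027)*(-746 + 184) - 2133) = 315/(-319*(-562) - 2133) = 315/(179278 - 2133) = 315/177145 = 315*(1/177145) = 63/35429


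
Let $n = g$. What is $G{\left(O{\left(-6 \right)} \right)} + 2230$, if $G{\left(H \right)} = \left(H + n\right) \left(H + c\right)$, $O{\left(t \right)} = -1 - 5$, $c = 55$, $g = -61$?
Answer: $-1053$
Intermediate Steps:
$n = -61$
$O{\left(t \right)} = -6$ ($O{\left(t \right)} = -1 - 5 = -6$)
$G{\left(H \right)} = \left(-61 + H\right) \left(55 + H\right)$ ($G{\left(H \right)} = \left(H - 61\right) \left(H + 55\right) = \left(-61 + H\right) \left(55 + H\right)$)
$G{\left(O{\left(-6 \right)} \right)} + 2230 = \left(-3355 + \left(-6\right)^{2} - -36\right) + 2230 = \left(-3355 + 36 + 36\right) + 2230 = -3283 + 2230 = -1053$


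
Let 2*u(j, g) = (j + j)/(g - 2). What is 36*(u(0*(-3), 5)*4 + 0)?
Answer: 0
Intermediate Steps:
u(j, g) = j/(-2 + g) (u(j, g) = ((j + j)/(g - 2))/2 = ((2*j)/(-2 + g))/2 = (2*j/(-2 + g))/2 = j/(-2 + g))
36*(u(0*(-3), 5)*4 + 0) = 36*(((0*(-3))/(-2 + 5))*4 + 0) = 36*((0/3)*4 + 0) = 36*((0*(1/3))*4 + 0) = 36*(0*4 + 0) = 36*(0 + 0) = 36*0 = 0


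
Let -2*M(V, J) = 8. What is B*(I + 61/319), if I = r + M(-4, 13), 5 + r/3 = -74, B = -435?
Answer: 1152270/11 ≈ 1.0475e+5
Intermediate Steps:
M(V, J) = -4 (M(V, J) = -½*8 = -4)
r = -237 (r = -15 + 3*(-74) = -15 - 222 = -237)
I = -241 (I = -237 - 4 = -241)
B*(I + 61/319) = -435*(-241 + 61/319) = -435*(-76818/319) = 1152270/11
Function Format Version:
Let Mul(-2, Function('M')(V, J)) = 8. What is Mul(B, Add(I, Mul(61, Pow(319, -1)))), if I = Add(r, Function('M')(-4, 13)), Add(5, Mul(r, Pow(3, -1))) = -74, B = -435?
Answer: Rational(1152270, 11) ≈ 1.0475e+5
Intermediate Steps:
Function('M')(V, J) = -4 (Function('M')(V, J) = Mul(Rational(-1, 2), 8) = -4)
r = -237 (r = Add(-15, Mul(3, -74)) = Add(-15, -222) = -237)
I = -241 (I = Add(-237, -4) = -241)
Mul(B, Add(I, Mul(61, Pow(319, -1)))) = Mul(-435, Add(-241, Mul(61, Pow(319, -1)))) = Mul(-435, Add(-241, Mul(61, Rational(1, 319)))) = Mul(-435, Add(-241, Rational(61, 319))) = Mul(-435, Rational(-76818, 319)) = Rational(1152270, 11)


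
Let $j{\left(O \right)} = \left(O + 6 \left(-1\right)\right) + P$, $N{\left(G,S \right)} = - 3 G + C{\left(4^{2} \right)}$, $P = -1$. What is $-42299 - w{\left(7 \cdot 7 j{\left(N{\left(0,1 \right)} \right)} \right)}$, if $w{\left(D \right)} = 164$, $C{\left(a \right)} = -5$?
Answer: $-42463$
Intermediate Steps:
$N{\left(G,S \right)} = -5 - 3 G$ ($N{\left(G,S \right)} = - 3 G - 5 = -5 - 3 G$)
$j{\left(O \right)} = -7 + O$ ($j{\left(O \right)} = \left(O + 6 \left(-1\right)\right) - 1 = \left(O - 6\right) - 1 = \left(-6 + O\right) - 1 = -7 + O$)
$-42299 - w{\left(7 \cdot 7 j{\left(N{\left(0,1 \right)} \right)} \right)} = -42299 - 164 = -42463$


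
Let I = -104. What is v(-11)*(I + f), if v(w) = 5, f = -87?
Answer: -955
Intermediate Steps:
v(-11)*(I + f) = 5*(-104 - 87) = 5*(-191) = -955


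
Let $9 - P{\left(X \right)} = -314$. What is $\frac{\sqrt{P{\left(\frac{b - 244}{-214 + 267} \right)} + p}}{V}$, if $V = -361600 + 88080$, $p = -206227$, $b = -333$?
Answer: $- \frac{i \sqrt{12869}}{68380} \approx - 0.001659 i$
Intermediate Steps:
$P{\left(X \right)} = 323$ ($P{\left(X \right)} = 9 - -314 = 9 + 314 = 323$)
$V = -273520$
$\frac{\sqrt{P{\left(\frac{b - 244}{-214 + 267} \right)} + p}}{V} = \frac{\sqrt{323 - 206227}}{-273520} = \sqrt{-205904} \left(- \frac{1}{273520}\right) = 4 i \sqrt{12869} \left(- \frac{1}{273520}\right) = - \frac{i \sqrt{12869}}{68380}$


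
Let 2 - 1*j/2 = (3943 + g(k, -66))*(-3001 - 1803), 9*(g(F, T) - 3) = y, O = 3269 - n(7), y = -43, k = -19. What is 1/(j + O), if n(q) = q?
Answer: 9/340834762 ≈ 2.6406e-8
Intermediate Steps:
O = 3262 (O = 3269 - 1*7 = 3269 - 7 = 3262)
g(F, T) = -16/9 (g(F, T) = 3 + (1/9)*(-43) = 3 - 43/9 = -16/9)
j = 340805404/9 (j = 4 - 2*(3943 - 16/9)*(-3001 - 1803) = 4 - 70942*(-4804)/9 = 4 - 2*(-170402684/9) = 4 + 340805368/9 = 340805404/9 ≈ 3.7867e+7)
1/(j + O) = 1/(340805404/9 + 3262) = 1/(340834762/9) = 9/340834762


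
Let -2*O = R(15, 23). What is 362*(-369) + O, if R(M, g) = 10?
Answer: -133583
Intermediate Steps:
O = -5 (O = -½*10 = -5)
362*(-369) + O = 362*(-369) - 5 = -133578 - 5 = -133583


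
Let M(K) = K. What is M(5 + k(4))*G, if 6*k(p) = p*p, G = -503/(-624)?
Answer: 11569/1872 ≈ 6.1800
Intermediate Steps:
G = 503/624 (G = -503*(-1/624) = 503/624 ≈ 0.80609)
k(p) = p**2/6 (k(p) = (p*p)/6 = p**2/6)
M(5 + k(4))*G = (5 + (1/6)*4**2)*(503/624) = (5 + (1/6)*16)*(503/624) = (5 + 8/3)*(503/624) = (23/3)*(503/624) = 11569/1872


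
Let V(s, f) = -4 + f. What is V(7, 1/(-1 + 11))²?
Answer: 1521/100 ≈ 15.210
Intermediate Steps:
V(7, 1/(-1 + 11))² = (-4 + 1/(-1 + 11))² = (-4 + 1/10)² = (-4 + ⅒)² = (-39/10)² = 1521/100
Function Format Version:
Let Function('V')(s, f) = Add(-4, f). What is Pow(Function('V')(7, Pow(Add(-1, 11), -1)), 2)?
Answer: Rational(1521, 100) ≈ 15.210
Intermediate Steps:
Pow(Function('V')(7, Pow(Add(-1, 11), -1)), 2) = Pow(Add(-4, Pow(Add(-1, 11), -1)), 2) = Pow(Add(-4, Pow(10, -1)), 2) = Pow(Add(-4, Rational(1, 10)), 2) = Pow(Rational(-39, 10), 2) = Rational(1521, 100)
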